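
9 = 9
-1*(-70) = 70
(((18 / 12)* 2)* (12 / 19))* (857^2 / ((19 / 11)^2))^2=284312876373080676 / 2476099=114822903435.23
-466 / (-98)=233 / 49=4.76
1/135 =0.01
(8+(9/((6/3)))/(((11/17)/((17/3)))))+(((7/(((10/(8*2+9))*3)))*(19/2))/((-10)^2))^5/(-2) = 830043909445177/17517772800000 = 47.38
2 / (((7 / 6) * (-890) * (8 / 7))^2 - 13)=18 / 12673483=0.00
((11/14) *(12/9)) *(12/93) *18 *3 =7.30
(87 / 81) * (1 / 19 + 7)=3886 / 513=7.58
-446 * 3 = -1338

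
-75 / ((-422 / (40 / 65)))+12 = 33216 / 2743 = 12.11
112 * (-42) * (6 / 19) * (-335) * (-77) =-728038080 / 19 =-38317793.68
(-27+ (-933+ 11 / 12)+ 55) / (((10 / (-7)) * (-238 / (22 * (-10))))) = 119339 / 204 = 585.00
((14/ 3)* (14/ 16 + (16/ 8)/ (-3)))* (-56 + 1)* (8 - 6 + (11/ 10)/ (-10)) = -1617/ 16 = -101.06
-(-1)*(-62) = -62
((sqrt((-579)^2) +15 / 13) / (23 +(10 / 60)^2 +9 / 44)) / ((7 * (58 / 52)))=373329 / 116725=3.20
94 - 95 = -1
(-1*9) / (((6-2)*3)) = -3 / 4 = -0.75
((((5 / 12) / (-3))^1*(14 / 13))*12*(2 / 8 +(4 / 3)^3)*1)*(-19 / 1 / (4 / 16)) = 376390 / 1053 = 357.45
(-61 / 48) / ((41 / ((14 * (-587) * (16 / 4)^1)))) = 250649 / 246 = 1018.90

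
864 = 864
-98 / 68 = -49 / 34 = -1.44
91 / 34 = 2.68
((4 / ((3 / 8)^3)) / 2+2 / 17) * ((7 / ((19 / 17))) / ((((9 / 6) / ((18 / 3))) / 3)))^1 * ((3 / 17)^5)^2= 3207909096 / 38303884108531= 0.00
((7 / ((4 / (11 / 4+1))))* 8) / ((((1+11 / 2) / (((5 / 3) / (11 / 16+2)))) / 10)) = 28000 / 559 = 50.09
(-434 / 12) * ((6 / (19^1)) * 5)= -1085 / 19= -57.11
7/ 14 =1/ 2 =0.50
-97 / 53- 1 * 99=-100.83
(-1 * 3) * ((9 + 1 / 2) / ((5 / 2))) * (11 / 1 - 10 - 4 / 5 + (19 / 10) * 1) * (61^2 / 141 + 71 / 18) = -3413179 / 4700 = -726.21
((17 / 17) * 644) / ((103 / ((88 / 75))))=56672 / 7725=7.34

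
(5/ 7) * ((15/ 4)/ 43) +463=463.06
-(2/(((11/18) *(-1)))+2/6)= 97/33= 2.94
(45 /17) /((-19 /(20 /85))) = -180 /5491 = -0.03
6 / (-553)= -0.01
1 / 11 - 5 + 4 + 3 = 23 / 11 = 2.09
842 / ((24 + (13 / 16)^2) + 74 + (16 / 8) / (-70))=7544320 / 883739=8.54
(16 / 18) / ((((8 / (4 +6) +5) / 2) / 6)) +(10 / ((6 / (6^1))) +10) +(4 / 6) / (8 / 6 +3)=24874 / 1131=21.99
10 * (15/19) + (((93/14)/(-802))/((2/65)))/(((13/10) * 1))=1640025/213332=7.69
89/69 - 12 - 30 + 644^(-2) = -50651885/1244208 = -40.71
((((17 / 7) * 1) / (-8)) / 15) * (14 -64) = 85 / 84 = 1.01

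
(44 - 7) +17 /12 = 461 /12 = 38.42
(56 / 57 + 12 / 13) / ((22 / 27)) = 6354 / 2717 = 2.34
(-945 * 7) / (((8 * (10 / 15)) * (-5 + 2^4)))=-19845 / 176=-112.76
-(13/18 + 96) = -1741/18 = -96.72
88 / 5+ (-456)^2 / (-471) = -332744 / 785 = -423.88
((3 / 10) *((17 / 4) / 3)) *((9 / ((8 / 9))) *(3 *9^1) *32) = 37179 / 10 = 3717.90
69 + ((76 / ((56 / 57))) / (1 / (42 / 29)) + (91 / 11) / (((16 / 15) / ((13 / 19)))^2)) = 5437371975 / 29480704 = 184.44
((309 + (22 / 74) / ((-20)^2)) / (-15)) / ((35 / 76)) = -44.73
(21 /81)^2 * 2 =98 /729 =0.13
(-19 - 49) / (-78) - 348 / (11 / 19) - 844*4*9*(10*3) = -391299574 / 429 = -912120.22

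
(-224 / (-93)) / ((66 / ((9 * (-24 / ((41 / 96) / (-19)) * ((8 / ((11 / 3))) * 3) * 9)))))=3177086976 / 153791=20658.47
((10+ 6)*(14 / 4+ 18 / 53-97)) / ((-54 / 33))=910.90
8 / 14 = 4 / 7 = 0.57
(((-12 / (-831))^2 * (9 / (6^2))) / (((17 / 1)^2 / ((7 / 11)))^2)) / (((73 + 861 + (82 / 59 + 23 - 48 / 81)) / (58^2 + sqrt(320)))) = 2497824 * sqrt(5) / 1183123144100459419 + 1050334992 / 1183123144100459419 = 0.00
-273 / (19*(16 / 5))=-1365 / 304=-4.49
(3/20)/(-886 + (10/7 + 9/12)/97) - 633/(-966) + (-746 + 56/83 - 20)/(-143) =92072814598153/15327496634450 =6.01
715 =715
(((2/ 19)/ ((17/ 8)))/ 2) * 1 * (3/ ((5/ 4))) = 96/ 1615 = 0.06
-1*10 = -10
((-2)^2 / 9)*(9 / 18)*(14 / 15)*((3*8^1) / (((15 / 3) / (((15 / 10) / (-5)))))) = -112 / 375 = -0.30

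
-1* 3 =-3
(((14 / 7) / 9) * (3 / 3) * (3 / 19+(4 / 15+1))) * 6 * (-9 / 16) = -203 / 190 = -1.07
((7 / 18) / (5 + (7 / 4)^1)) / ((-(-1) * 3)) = 14 / 729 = 0.02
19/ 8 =2.38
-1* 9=-9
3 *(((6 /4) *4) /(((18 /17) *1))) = 17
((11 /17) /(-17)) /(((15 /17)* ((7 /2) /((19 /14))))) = -209 /12495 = -0.02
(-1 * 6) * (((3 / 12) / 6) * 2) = -1 / 2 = -0.50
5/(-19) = -5/19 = -0.26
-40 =-40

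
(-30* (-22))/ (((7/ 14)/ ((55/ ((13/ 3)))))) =16753.85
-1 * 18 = -18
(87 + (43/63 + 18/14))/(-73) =-5605/4599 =-1.22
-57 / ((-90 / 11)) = 209 / 30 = 6.97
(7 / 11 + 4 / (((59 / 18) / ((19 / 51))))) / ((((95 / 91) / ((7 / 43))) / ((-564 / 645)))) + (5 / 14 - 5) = -650031566483 / 135660113050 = -4.79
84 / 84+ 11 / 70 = 81 / 70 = 1.16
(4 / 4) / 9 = 1 / 9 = 0.11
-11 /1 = -11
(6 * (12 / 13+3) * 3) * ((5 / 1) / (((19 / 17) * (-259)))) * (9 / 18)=-39015 / 63973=-0.61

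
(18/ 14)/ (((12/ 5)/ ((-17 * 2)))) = -255/ 14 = -18.21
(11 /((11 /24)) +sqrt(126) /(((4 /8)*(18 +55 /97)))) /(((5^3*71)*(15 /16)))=3104*sqrt(14) /79919375 +128 /44375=0.00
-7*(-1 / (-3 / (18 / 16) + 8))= 21 / 16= 1.31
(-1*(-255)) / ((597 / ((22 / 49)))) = 1870 / 9751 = 0.19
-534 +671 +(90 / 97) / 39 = 172787 / 1261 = 137.02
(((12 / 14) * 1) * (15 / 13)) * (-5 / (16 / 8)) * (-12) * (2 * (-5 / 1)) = -27000 / 91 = -296.70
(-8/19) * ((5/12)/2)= -5/57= -0.09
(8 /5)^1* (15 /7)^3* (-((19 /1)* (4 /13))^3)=-2370470400 /753571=-3145.65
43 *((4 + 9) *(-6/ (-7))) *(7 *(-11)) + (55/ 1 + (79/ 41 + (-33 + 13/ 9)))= -36868.63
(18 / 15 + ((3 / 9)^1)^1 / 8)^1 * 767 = 114283 / 120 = 952.36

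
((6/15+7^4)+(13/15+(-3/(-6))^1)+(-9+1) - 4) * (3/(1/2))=71723/5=14344.60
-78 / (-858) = 1 / 11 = 0.09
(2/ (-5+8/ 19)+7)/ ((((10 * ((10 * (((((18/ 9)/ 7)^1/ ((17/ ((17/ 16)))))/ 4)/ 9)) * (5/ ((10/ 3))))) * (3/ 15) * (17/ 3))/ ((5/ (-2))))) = -95928/ 493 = -194.58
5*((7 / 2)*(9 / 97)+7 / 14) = 400 / 97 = 4.12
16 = 16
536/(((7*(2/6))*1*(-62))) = -804/217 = -3.71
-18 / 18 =-1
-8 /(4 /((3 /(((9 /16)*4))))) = -8 /3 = -2.67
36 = 36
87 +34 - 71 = 50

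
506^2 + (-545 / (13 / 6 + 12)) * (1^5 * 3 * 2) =4348688 / 17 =255805.18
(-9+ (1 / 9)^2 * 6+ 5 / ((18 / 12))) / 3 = -151 / 81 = -1.86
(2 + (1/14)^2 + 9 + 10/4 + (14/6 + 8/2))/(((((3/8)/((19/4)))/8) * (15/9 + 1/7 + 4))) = 443270/1281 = 346.03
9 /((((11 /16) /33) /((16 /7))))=6912 /7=987.43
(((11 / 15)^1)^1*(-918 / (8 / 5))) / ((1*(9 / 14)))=-1309 / 2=-654.50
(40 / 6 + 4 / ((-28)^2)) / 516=3923 / 303408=0.01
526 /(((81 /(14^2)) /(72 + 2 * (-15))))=1443344 /27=53457.19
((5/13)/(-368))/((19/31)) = -0.00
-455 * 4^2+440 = -6840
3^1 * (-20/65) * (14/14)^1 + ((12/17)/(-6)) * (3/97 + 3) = -27432/21437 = -1.28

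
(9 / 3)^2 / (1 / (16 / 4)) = 36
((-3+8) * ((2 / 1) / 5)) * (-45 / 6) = -15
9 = 9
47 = 47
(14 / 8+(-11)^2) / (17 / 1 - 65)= -491 / 192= -2.56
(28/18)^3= 2744/729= 3.76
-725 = -725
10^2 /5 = 20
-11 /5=-2.20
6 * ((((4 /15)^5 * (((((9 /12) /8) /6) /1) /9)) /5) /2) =16 /11390625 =0.00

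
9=9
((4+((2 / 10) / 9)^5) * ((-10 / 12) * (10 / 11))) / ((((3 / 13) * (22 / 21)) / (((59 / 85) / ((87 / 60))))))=-7925852035738 / 1320918748875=-6.00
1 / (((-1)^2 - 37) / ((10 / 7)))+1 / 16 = 23 / 1008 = 0.02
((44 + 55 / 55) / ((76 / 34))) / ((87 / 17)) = 4335 / 1102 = 3.93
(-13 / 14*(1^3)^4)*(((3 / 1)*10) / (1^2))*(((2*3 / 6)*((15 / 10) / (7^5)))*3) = -1755 / 235298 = -0.01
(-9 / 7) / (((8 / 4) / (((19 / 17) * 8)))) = -684 / 119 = -5.75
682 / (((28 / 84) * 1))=2046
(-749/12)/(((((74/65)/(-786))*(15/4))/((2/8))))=1275547/444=2872.85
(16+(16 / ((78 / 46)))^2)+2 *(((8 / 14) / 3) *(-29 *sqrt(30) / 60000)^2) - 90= 15.04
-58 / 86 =-29 / 43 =-0.67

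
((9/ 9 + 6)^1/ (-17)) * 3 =-21/ 17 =-1.24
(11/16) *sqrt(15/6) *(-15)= -165 *sqrt(10)/32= -16.31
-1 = -1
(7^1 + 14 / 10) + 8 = 82 / 5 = 16.40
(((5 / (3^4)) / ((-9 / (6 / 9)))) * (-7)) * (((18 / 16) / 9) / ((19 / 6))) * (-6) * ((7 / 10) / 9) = -49 / 83106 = -0.00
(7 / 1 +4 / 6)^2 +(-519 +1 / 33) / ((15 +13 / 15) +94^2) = 385932256 / 6572511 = 58.72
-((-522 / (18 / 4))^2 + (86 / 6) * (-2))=-40282 / 3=-13427.33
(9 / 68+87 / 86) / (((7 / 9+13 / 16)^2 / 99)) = 1716707520 / 38334371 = 44.78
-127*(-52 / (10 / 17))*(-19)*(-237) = 252771402 / 5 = 50554280.40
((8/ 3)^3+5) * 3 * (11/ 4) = 7117/ 36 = 197.69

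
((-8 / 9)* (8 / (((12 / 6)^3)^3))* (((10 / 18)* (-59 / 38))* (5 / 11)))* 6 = 1475 / 45144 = 0.03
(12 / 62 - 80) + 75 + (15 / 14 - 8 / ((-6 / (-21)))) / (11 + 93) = -17587 / 3472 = -5.07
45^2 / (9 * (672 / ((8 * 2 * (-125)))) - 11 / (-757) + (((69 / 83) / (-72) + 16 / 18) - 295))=-1145094975000 / 168021977621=-6.82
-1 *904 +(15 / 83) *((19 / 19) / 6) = -150059 / 166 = -903.97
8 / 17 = 0.47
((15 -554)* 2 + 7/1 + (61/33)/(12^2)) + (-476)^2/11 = 19526.83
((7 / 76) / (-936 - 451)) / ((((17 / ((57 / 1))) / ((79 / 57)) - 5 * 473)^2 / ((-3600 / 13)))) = 9829575 / 2989171685216509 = 0.00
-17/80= -0.21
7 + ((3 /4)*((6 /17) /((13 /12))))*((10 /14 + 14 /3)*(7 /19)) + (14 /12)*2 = 123674 /12597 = 9.82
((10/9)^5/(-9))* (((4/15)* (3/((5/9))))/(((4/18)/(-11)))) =88000/6561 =13.41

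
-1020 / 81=-340 / 27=-12.59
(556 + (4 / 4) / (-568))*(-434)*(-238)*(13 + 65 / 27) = 565419168496 / 639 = 884850028.95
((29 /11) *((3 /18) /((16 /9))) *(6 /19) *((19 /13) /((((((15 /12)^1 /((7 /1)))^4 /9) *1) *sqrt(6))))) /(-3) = -137.40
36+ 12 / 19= 696 / 19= 36.63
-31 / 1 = -31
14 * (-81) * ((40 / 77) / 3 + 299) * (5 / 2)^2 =-46648575 / 22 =-2120389.77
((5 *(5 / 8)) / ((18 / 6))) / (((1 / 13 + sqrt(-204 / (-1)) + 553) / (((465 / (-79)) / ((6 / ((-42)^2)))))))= -122679375 / 37615376 + 443625 *sqrt(51) / 37615376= -3.18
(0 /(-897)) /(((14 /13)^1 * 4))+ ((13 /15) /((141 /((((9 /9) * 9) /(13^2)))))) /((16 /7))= 7 /48880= 0.00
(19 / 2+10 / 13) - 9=33 / 26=1.27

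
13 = 13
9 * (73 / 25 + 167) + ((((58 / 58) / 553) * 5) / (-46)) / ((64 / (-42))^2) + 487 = 187575327037 / 93030400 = 2016.28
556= 556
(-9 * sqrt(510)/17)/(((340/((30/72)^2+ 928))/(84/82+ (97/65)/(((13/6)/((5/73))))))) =-34.97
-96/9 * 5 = -160/3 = -53.33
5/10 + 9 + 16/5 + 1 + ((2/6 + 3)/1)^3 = 13699/270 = 50.74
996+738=1734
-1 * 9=-9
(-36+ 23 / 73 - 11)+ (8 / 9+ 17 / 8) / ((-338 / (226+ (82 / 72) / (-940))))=-2927739841879 / 60117707520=-48.70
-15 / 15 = -1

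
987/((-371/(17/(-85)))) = 141/265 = 0.53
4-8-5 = -9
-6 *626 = -3756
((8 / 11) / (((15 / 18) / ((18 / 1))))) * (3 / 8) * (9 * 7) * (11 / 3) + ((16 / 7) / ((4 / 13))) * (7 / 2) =6934 / 5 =1386.80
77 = 77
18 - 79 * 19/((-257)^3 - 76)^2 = 5186508977870597/288139387659561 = 18.00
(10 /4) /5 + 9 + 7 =33 /2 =16.50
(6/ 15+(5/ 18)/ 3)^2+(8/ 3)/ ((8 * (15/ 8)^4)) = 491377/ 1822500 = 0.27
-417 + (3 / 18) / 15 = -37529 / 90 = -416.99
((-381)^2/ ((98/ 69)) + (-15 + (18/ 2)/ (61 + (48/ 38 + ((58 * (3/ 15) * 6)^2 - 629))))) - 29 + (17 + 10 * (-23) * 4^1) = 10080964647539/ 99557024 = 101258.20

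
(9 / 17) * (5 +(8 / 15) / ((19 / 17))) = 4683 / 1615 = 2.90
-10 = -10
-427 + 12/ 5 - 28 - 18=-2353/ 5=-470.60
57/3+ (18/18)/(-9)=170/9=18.89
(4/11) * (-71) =-284/11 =-25.82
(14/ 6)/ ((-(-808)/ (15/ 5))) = 7/ 808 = 0.01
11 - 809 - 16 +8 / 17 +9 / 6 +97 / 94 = -647987 / 799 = -811.00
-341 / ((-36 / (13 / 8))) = 4433 / 288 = 15.39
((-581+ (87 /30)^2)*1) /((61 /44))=-629849 /1525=-413.02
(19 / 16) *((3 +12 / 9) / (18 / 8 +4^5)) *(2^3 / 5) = 494 / 61575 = 0.01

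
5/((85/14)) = 14/17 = 0.82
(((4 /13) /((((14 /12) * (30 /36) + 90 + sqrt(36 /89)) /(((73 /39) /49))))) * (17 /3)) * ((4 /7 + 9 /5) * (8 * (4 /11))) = 180843215360 /35802716258309 - 670076928 * sqrt(89) /179013581291545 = 0.01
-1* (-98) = 98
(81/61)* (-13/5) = -3.45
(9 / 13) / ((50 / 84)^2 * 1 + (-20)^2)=15876 / 9180925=0.00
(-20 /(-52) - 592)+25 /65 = -7686 /13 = -591.23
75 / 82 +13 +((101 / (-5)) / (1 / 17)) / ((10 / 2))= -112269 / 2050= -54.77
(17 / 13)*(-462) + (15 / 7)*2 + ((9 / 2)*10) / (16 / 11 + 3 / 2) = -53202 / 91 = -584.64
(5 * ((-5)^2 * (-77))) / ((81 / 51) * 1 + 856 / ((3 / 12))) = -32725 / 11647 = -2.81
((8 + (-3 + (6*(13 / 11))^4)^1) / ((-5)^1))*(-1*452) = 16763893972 / 73205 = 228999.30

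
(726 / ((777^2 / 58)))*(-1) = -14036 / 201243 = -0.07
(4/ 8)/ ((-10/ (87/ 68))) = -87/ 1360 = -0.06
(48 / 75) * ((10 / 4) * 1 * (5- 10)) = -8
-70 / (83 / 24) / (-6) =3.37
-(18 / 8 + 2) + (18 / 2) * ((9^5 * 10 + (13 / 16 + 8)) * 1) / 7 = 85031353 / 112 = 759208.51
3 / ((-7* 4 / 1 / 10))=-15 / 14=-1.07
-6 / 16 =-3 / 8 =-0.38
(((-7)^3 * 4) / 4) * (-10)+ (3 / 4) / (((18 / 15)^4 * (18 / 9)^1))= 11854705 / 3456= 3430.18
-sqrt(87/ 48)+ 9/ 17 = 9/ 17 - sqrt(29)/ 4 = -0.82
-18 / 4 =-9 / 2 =-4.50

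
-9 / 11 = -0.82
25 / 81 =0.31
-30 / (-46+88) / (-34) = 5 / 238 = 0.02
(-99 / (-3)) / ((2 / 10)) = 165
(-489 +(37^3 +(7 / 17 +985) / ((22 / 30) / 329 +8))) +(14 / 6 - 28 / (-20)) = 506439425852 / 10070205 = 50290.88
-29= -29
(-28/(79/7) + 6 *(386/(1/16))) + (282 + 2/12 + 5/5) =17697589/474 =37336.69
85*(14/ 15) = 238/ 3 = 79.33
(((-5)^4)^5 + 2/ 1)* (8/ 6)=127156575520836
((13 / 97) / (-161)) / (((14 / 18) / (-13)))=0.01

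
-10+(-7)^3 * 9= -3097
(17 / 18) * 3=17 / 6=2.83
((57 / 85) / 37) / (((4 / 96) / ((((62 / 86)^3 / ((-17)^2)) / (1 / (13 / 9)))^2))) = 0.00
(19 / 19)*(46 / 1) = 46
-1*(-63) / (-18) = -7 / 2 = -3.50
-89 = -89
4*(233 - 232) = 4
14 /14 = 1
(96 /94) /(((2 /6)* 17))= 144 /799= 0.18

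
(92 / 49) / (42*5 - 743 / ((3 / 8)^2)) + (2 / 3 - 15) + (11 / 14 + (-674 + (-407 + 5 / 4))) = -1093.30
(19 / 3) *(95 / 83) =1805 / 249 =7.25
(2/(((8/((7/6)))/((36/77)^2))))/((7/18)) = 972/5929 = 0.16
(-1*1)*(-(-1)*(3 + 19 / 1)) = -22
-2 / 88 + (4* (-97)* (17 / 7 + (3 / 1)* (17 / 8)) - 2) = -1052685 / 308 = -3417.81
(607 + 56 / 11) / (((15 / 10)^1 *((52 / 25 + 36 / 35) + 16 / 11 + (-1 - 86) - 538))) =-2356550 / 3583023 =-0.66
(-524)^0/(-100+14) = -1/86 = -0.01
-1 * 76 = -76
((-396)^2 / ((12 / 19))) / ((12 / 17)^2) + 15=1993293 / 4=498323.25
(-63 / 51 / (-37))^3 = 0.00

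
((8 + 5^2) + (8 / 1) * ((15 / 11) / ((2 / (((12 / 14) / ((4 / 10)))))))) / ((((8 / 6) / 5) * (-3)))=-17205 / 308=-55.86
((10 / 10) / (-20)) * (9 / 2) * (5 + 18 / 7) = -477 / 280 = -1.70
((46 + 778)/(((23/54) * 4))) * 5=55620/23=2418.26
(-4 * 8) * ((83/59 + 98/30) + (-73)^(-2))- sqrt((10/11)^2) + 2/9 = -23382859964/155633445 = -150.24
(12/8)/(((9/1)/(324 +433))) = 757/6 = 126.17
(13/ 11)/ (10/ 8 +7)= 52/ 363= 0.14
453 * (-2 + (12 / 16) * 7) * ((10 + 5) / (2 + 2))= 5520.94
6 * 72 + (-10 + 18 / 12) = 423.50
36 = 36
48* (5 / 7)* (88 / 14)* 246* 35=12988800 / 7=1855542.86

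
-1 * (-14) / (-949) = -14 / 949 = -0.01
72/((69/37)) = 888/23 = 38.61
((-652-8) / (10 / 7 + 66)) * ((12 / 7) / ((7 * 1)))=-990 / 413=-2.40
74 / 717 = 0.10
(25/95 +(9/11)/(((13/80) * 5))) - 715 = -1939204/2717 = -713.73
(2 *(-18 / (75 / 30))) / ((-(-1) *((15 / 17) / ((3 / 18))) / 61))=-4148 / 25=-165.92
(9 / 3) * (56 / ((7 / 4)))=96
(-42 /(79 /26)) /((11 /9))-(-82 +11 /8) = 481881 /6952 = 69.32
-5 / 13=-0.38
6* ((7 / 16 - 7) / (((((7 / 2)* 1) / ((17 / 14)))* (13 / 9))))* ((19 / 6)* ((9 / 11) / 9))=-43605 / 16016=-2.72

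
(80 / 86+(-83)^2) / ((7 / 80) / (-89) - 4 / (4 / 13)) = -2109421040 / 3980381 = -529.95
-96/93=-32/31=-1.03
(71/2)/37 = 0.96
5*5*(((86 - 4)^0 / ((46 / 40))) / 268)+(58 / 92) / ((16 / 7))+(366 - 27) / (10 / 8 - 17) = -21919403 / 1035552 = -21.17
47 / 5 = 9.40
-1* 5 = -5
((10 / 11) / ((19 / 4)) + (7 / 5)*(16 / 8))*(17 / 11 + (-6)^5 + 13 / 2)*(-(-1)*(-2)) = 106843554 / 2299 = 46473.93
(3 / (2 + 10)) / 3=1 / 12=0.08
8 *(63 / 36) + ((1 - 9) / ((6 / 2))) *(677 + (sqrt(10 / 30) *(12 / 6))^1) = -5374 / 3 - 16 *sqrt(3) / 9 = -1794.41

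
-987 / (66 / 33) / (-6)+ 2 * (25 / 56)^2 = 82.65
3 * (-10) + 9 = -21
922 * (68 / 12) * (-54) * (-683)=192696156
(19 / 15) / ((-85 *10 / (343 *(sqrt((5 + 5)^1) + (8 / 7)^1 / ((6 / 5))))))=-6517 *sqrt(10) / 12750 - 1862 / 3825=-2.10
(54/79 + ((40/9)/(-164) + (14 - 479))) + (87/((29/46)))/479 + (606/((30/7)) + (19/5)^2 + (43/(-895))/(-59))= -1136285037002516/3686667939225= -308.21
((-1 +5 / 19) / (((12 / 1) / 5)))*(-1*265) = 9275 / 114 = 81.36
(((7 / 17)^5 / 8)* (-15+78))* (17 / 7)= 151263 / 668168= 0.23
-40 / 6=-20 / 3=-6.67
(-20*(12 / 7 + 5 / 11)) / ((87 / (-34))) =113560 / 6699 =16.95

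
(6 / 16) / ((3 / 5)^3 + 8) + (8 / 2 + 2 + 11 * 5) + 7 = 559063 / 8216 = 68.05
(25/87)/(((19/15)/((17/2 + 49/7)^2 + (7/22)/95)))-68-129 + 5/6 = -141.66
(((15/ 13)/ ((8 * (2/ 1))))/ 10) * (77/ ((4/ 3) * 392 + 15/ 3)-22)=-103785/ 658528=-0.16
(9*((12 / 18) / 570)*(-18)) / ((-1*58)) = 9 / 2755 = 0.00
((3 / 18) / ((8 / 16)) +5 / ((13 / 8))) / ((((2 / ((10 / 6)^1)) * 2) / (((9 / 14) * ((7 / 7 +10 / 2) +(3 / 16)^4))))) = 37363215 / 6815744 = 5.48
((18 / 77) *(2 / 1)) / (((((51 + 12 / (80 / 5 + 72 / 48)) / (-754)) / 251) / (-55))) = 94156.22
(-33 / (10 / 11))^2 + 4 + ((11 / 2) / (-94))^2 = 1167848309 / 883600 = 1321.69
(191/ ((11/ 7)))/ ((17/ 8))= 10696/ 187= 57.20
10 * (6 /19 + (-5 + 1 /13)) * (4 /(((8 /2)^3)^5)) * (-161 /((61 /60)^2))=103060125 /3854930280448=0.00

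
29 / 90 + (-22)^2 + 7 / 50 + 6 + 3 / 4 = 442091 / 900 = 491.21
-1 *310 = -310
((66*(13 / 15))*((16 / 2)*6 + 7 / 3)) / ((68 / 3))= 127.02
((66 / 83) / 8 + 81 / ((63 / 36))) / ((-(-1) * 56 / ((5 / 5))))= 107799 / 130144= 0.83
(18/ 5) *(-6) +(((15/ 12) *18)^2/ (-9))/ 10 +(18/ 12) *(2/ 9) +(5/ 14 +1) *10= -13.32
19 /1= 19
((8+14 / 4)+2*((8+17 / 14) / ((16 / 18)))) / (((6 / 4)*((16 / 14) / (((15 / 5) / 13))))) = 1805 / 416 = 4.34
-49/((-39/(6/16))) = 49/104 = 0.47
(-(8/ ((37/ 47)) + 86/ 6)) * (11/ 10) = -29909/ 1110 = -26.95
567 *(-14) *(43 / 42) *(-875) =7111125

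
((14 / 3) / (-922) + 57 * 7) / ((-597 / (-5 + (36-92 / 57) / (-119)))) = 2828026250 / 800055819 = 3.53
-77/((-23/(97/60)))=7469/1380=5.41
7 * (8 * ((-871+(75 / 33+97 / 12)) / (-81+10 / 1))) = 1590470 / 2343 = 678.82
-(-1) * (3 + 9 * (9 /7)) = 102 /7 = 14.57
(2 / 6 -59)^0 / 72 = 0.01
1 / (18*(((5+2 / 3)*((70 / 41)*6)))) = 41 / 42840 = 0.00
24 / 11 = 2.18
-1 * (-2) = 2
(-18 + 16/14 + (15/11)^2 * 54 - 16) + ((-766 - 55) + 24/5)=-3170507/4235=-748.64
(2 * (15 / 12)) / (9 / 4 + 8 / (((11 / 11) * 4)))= 10 / 17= 0.59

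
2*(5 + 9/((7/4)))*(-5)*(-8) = 5680/7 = 811.43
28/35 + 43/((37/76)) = 16488/185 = 89.12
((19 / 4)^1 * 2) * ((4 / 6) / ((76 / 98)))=49 / 6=8.17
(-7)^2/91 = 7/13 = 0.54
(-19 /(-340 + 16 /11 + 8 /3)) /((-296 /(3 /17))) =-1881 /55774688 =-0.00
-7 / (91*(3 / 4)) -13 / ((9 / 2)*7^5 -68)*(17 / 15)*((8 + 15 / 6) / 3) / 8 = -24200431 / 235758120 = -0.10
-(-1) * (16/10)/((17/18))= 144/85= 1.69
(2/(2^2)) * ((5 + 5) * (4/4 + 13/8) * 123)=1614.38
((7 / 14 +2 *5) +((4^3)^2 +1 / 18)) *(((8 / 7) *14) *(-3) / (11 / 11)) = -197114.67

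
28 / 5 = 5.60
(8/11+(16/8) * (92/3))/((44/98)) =50176/363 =138.23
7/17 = 0.41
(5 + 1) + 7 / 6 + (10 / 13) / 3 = 193 / 26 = 7.42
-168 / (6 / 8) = -224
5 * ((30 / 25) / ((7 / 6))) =36 / 7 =5.14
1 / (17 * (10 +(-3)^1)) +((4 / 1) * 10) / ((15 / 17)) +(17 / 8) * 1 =135565 / 2856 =47.47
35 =35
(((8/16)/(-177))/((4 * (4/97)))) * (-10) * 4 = 485/708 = 0.69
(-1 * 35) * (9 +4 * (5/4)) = -490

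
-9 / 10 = -0.90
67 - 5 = 62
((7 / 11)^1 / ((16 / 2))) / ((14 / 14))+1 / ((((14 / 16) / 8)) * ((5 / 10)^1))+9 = 16857 / 616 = 27.37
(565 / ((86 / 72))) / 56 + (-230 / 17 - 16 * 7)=-1198223 / 10234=-117.08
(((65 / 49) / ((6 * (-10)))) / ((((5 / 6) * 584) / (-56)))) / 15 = 0.00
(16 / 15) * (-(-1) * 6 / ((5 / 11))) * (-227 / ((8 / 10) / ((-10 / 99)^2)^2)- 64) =-196820862848 / 218317275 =-901.54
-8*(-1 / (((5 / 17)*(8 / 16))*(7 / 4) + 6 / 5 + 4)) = 5440 / 3711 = 1.47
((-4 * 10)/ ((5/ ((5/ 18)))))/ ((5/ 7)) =-28/ 9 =-3.11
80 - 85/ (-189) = 15205/ 189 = 80.45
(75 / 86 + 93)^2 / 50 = 65173329 / 369800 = 176.24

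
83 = 83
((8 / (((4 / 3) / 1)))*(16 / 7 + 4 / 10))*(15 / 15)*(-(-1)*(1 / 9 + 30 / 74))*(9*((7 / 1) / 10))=48504 / 925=52.44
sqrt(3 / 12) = 1 / 2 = 0.50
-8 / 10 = -4 / 5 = -0.80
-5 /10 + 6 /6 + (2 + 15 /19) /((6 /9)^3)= 1507 /152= 9.91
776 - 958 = -182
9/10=0.90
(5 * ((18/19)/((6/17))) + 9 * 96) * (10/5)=33342/19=1754.84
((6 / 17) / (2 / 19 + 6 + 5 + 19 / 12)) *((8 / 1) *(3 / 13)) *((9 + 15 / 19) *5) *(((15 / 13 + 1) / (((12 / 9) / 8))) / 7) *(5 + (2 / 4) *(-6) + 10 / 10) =115706880 / 8311589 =13.92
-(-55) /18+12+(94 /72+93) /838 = 457591 /30168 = 15.17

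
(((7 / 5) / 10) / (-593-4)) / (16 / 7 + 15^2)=-49 / 47491350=-0.00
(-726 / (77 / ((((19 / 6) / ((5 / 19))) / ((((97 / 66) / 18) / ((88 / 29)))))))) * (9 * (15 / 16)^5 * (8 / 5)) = -43972.39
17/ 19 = 0.89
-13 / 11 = -1.18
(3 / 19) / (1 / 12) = 36 / 19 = 1.89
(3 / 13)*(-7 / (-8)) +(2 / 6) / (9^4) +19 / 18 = 2574203 / 2047032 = 1.26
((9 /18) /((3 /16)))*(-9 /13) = -24 /13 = -1.85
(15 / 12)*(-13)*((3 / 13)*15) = -56.25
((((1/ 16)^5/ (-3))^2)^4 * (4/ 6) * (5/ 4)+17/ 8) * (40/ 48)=611293155461163445453816481950035221862614055172177945/ 345200840731009945668037542748255184110652642920759296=1.77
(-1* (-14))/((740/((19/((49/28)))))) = 38/185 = 0.21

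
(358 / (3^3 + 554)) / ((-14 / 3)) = -537 / 4067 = -0.13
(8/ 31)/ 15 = 8/ 465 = 0.02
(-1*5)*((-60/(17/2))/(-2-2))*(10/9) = -500/51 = -9.80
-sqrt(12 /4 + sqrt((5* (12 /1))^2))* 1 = -3* sqrt(7) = -7.94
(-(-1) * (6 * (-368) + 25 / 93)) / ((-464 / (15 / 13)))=1026595 / 186992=5.49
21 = 21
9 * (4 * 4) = 144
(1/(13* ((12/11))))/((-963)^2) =11/144669564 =0.00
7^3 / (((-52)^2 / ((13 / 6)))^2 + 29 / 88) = 30184 / 137060381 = 0.00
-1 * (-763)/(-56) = -109/8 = -13.62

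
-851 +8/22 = -9357/11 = -850.64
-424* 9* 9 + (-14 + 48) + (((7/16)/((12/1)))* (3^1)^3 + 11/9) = -19761289/576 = -34307.79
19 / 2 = 9.50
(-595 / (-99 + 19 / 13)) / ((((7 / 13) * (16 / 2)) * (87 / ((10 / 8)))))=71825 / 3530112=0.02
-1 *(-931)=931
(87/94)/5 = 87/470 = 0.19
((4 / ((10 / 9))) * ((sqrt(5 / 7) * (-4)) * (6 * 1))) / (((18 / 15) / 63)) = -648 * sqrt(35) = -3833.62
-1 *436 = -436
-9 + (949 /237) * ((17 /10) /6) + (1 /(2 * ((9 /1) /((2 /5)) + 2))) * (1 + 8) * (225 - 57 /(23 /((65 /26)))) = 32.32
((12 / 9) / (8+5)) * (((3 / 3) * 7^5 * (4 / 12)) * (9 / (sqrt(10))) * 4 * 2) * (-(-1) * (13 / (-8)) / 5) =-4251.87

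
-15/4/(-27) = 5/36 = 0.14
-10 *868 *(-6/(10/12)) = 62496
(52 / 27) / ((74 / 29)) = 754 / 999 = 0.75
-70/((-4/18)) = 315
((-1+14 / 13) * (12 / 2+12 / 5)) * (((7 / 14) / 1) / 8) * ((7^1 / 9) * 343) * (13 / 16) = 16807 / 1920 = 8.75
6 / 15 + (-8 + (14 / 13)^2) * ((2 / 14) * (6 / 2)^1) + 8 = 32346 / 5915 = 5.47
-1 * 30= -30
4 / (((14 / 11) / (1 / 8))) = 11 / 28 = 0.39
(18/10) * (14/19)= 126/95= 1.33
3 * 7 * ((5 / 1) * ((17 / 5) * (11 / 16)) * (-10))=-19635 / 8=-2454.38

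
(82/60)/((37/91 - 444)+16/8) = -3731/1205550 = -0.00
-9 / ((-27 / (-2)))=-2 / 3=-0.67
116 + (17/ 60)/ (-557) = 3876703/ 33420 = 116.00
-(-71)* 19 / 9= 1349 / 9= 149.89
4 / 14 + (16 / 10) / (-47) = 414 / 1645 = 0.25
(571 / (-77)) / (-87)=571 / 6699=0.09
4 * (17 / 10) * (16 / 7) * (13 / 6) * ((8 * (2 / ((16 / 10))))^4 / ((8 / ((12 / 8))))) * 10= 4420000 / 7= 631428.57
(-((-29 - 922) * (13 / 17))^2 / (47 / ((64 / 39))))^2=62910945292455936 / 184497889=340984634.75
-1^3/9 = -1/9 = -0.11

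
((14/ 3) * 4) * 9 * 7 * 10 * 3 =35280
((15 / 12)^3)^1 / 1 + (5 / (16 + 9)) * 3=817 / 320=2.55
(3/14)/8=3/112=0.03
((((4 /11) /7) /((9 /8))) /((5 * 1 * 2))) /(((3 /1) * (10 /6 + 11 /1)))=8 /65835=0.00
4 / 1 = 4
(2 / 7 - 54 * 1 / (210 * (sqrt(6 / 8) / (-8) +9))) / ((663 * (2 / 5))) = 31099 / 32073951 - 8 * sqrt(3) / 10691317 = 0.00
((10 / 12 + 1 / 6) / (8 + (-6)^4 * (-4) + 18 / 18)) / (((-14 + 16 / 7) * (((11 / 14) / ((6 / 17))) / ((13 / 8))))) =0.00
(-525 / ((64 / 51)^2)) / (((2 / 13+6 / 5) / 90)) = -3994160625 / 180224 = -22162.20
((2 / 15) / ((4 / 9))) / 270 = 1 / 900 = 0.00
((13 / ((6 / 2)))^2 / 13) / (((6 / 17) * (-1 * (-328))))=221 / 17712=0.01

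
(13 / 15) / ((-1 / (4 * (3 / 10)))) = -1.04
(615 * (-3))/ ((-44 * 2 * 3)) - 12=-5.01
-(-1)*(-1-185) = -186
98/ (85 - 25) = 49/ 30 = 1.63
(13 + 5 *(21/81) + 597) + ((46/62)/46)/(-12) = 4093231/6696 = 611.29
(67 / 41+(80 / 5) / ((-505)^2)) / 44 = 0.04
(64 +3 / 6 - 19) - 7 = 77 / 2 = 38.50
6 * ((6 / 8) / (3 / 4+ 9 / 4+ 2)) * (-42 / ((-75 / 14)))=882 / 125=7.06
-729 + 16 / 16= -728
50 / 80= 5 / 8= 0.62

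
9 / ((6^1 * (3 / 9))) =9 / 2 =4.50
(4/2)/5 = 2/5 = 0.40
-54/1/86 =-27/43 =-0.63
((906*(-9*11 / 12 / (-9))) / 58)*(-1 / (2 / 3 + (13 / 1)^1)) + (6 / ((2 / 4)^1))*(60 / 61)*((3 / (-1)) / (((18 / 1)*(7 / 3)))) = -3839901 / 2030812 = -1.89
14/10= 7/5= 1.40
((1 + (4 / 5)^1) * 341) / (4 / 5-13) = -3069 / 61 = -50.31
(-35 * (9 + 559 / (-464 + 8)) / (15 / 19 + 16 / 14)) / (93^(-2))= -2503957575 / 2056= -1217878.20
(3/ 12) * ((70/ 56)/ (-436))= -5/ 6976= -0.00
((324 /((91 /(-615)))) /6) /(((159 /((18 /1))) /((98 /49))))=-398520 /4823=-82.63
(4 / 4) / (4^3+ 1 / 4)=0.02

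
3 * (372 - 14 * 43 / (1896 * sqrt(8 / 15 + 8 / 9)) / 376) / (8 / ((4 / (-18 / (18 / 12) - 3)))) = -37.20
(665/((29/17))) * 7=79135/29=2728.79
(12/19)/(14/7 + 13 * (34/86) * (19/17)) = 172/2109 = 0.08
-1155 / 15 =-77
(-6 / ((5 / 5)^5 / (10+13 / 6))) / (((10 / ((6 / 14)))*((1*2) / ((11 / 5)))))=-2409 / 700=-3.44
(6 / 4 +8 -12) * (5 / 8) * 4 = -25 / 4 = -6.25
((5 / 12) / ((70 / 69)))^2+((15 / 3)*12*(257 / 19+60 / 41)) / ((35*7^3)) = 29160395 / 119704256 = 0.24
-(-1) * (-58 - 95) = -153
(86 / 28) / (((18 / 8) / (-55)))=-4730 / 63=-75.08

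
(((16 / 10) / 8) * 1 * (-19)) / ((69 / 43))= -817 / 345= -2.37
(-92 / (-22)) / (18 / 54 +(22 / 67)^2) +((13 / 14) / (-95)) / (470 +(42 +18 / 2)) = 429256812697 / 45283668430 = 9.48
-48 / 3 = -16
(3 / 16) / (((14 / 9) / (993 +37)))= 13905 / 112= 124.15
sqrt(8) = 2 * sqrt(2) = 2.83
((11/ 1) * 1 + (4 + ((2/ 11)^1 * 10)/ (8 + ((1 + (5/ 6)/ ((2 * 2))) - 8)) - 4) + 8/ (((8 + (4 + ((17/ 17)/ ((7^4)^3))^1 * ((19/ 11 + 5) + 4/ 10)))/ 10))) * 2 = 570083073290286/ 14868084731753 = 38.34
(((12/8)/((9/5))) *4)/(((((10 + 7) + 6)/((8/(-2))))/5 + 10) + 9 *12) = 200/7011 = 0.03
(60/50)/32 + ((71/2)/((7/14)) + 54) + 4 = 10323/80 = 129.04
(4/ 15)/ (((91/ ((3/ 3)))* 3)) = 4/ 4095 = 0.00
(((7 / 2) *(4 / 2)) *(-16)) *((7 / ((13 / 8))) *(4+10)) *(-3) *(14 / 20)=921984 / 65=14184.37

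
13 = 13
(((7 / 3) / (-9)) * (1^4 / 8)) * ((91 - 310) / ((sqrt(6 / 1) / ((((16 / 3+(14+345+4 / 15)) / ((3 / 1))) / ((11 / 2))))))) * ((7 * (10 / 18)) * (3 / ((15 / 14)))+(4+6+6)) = 10247083 * sqrt(6) / 14580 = 1721.54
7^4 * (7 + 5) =28812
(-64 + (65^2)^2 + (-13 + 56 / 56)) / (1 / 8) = 142804392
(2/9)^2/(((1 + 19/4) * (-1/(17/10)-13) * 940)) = -68/101132955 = -0.00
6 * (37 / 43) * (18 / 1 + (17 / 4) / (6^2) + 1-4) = 80549 / 1032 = 78.05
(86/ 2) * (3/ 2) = 129/ 2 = 64.50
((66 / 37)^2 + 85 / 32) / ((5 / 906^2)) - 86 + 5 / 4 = 52478997303 / 54760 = 958345.46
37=37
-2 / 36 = -1 / 18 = -0.06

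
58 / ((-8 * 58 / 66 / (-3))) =99 / 4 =24.75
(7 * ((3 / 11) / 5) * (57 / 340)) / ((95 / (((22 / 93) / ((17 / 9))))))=189 / 2239750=0.00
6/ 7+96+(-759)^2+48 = 4033581/ 7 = 576225.86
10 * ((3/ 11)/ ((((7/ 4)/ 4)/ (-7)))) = -480/ 11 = -43.64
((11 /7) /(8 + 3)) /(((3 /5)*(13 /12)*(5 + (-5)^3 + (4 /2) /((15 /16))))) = -75 /40222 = -0.00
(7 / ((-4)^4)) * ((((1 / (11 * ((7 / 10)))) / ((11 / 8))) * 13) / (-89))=-65 / 172304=-0.00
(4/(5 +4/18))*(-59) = -45.19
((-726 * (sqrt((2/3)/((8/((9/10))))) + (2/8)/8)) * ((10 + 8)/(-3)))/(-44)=-99 * sqrt(30)/20 - 99/32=-30.21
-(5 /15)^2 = -1 /9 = -0.11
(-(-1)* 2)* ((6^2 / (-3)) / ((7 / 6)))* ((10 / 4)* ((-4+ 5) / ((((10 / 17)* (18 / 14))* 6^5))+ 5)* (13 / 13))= -3499319 / 13608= -257.15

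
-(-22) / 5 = 22 / 5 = 4.40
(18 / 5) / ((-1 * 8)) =-9 / 20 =-0.45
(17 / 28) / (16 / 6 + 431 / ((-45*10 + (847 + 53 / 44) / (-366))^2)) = 2705979355874691 / 11894474900846048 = 0.23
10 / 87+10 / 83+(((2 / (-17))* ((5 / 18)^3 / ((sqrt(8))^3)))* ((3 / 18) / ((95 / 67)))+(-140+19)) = -872041 / 7221 - 1675* sqrt(2) / 180838656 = -120.76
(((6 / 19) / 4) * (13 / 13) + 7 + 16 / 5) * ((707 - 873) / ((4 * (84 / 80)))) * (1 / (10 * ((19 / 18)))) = -69471 / 1805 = -38.49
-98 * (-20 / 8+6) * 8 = -2744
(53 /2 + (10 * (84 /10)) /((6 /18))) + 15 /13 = 7271 /26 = 279.65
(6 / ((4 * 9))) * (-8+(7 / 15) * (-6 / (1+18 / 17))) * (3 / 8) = -117 / 200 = -0.58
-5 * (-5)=25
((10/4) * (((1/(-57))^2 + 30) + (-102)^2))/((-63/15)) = -847501675/136458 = -6210.71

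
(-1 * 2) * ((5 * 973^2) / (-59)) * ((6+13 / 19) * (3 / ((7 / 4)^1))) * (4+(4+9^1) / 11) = 6183492840 / 649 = 9527723.94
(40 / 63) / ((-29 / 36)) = -160 / 203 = -0.79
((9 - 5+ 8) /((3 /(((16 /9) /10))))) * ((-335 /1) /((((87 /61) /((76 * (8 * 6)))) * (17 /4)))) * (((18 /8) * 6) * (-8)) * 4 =30534402048 /493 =61935906.79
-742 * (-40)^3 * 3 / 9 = 47488000 / 3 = 15829333.33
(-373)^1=-373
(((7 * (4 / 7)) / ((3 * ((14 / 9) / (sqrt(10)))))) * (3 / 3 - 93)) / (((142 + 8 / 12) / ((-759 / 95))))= 314226 * sqrt(10) / 71155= 13.96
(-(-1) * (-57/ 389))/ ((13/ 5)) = -0.06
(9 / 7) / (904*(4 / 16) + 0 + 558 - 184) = 3 / 1400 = 0.00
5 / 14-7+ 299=4093 / 14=292.36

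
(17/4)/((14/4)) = 1.21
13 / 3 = 4.33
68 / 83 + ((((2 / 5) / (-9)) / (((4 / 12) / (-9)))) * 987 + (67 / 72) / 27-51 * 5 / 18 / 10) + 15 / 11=10517897789 / 8874360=1185.20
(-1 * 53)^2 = 2809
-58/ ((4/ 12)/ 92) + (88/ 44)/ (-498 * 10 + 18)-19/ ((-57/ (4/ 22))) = -436872685/ 27291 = -16007.94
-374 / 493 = -22 / 29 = -0.76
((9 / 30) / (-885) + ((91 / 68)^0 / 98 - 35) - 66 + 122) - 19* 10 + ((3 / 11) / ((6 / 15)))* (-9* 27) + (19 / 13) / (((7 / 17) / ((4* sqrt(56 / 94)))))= -532145139 / 1590050 + 2584* sqrt(329) / 4277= -323.71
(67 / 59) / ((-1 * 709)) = -67 / 41831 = -0.00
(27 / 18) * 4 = 6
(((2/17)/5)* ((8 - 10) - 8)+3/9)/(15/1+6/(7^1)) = 35/5661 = 0.01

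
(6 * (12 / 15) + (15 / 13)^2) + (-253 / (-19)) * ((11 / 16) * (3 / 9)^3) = 44877283 / 6935760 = 6.47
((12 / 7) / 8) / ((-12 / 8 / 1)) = -1 / 7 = -0.14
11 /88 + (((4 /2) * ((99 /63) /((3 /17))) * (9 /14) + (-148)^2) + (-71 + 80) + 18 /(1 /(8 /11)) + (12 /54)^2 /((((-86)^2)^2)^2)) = 21937.66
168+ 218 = 386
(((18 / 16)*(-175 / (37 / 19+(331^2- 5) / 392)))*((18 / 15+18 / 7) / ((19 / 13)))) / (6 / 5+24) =-0.07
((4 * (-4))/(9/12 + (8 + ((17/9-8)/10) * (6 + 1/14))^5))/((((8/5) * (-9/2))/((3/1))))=1355006693376/295381064330885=0.00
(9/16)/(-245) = -9/3920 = -0.00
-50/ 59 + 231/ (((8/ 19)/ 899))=232796549/ 472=493213.03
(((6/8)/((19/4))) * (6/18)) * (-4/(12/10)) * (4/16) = -5/114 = -0.04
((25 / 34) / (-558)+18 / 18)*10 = 94735 / 9486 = 9.99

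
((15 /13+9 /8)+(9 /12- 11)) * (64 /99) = -6632 /1287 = -5.15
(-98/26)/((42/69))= -161/26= -6.19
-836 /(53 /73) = -61028 /53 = -1151.47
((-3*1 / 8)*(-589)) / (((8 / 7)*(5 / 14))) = 86583 / 160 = 541.14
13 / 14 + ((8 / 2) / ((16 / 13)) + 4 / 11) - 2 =783 / 308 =2.54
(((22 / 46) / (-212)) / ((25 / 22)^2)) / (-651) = 0.00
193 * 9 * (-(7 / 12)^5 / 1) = -3243751 / 27648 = -117.32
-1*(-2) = 2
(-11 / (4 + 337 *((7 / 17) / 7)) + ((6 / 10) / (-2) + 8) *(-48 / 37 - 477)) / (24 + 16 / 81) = -110390027 / 725200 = -152.22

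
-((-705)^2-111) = -496914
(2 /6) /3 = 1 /9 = 0.11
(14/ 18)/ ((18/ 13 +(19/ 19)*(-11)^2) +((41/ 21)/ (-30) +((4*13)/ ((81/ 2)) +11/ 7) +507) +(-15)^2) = 57330/ 63182363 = 0.00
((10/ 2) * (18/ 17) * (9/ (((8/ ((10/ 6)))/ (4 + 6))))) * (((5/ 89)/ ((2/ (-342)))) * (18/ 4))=-25970625/ 6052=-4291.25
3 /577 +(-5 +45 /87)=-74923 /16733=-4.48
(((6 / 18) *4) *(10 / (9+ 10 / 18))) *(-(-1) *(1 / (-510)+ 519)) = 529378 / 731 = 724.18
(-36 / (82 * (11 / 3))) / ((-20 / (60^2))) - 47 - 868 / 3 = -425899 / 1353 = -314.78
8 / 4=2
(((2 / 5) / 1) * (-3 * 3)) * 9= -162 / 5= -32.40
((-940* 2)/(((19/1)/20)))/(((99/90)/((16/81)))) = -6016000/16929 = -355.37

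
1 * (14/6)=7/3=2.33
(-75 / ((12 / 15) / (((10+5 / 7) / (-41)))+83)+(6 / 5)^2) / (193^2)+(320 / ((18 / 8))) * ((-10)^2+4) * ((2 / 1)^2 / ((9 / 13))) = 193236626602747807 / 2261141877825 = 85459.75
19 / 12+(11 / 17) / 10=1.65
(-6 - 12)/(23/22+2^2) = -132/37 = -3.57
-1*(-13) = 13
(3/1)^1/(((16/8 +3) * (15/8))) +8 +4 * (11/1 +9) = 2208/25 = 88.32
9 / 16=0.56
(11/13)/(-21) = -11/273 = -0.04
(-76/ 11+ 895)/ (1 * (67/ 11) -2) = 9769/ 45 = 217.09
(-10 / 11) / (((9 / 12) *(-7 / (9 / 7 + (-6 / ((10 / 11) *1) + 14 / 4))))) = -508 / 1617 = -0.31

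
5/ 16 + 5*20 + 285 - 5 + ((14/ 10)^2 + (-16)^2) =255309/ 400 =638.27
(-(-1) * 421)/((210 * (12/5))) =421/504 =0.84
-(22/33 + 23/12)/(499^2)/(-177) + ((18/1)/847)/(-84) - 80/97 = -250934405714219/304164684528012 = -0.82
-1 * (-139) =139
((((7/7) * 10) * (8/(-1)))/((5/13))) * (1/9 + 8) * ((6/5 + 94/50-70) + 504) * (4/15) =-663662272/3375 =-196640.67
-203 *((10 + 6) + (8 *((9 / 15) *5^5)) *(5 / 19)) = -15286712 / 19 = -804563.79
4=4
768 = 768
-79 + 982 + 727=1630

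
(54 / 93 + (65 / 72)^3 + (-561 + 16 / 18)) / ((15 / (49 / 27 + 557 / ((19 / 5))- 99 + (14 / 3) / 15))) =-824323722333989 / 445182220800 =-1851.65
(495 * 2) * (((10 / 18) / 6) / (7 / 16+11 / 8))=50.57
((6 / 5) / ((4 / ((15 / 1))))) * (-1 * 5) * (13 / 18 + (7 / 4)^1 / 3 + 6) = -1315 / 8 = -164.38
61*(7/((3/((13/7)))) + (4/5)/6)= 4087/15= 272.47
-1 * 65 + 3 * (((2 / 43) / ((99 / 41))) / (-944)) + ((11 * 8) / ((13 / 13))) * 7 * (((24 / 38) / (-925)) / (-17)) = -13002207047719 / 200109934200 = -64.98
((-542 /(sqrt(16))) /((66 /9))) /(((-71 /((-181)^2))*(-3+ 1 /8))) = -53269386 /17963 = -2965.51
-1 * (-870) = 870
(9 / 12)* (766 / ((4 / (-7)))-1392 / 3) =-10827 / 8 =-1353.38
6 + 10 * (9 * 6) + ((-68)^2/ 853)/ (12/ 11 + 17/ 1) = 92732726/ 169747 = 546.30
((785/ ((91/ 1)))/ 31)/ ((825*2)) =157/ 930930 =0.00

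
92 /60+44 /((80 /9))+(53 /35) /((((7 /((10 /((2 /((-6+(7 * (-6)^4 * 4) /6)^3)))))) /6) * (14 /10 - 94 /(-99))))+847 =2083174893188972083 /3419220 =609254418606.87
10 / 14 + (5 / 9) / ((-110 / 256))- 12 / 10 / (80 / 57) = -198703 / 138600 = -1.43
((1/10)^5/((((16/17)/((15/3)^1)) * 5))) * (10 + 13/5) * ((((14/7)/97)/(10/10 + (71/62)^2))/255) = 20181/4309225000000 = 0.00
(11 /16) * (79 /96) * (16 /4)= 869 /384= 2.26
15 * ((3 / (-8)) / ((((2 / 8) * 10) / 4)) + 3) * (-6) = -216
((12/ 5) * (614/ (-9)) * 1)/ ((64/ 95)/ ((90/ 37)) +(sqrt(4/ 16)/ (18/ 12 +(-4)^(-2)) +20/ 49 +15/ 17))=-583066680/ 6721441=-86.75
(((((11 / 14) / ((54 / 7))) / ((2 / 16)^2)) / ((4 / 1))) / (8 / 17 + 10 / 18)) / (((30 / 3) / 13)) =4862 / 2355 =2.06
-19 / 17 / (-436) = 19 / 7412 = 0.00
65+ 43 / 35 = 2318 / 35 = 66.23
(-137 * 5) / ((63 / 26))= -17810 / 63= -282.70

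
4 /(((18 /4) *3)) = 8 /27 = 0.30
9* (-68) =-612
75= 75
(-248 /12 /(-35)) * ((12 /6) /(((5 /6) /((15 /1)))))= 744 /35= 21.26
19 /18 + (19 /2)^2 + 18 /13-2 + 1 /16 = 169889 /1872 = 90.75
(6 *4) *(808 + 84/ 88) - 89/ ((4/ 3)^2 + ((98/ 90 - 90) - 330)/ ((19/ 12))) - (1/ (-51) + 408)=2395908095099/ 126052212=19007.27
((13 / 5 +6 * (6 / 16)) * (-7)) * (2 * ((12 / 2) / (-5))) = 2037 / 25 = 81.48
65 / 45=13 / 9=1.44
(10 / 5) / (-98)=-1 / 49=-0.02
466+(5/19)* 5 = 8879/19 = 467.32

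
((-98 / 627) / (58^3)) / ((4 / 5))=-245 / 244670448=-0.00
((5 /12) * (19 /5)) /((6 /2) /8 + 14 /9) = 114 /139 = 0.82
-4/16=-1/4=-0.25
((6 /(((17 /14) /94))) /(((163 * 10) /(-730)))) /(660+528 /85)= -240170 /769197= -0.31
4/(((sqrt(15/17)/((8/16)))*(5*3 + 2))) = 2*sqrt(255)/255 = 0.13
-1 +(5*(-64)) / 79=-399 / 79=-5.05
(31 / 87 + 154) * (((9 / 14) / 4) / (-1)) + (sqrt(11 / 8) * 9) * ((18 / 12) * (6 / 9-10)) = -63 * sqrt(22) / 2-40287 / 1624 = -172.56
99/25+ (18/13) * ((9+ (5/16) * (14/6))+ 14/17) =820857/44200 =18.57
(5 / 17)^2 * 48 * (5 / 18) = 1000 / 867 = 1.15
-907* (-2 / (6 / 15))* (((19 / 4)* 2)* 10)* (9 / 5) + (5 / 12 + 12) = 9305969 / 12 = 775497.42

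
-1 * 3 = -3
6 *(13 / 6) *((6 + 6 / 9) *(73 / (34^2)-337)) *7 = -59074015 / 289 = -204408.36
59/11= 5.36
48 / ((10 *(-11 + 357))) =12 / 865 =0.01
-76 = -76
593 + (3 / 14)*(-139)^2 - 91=64991 / 14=4642.21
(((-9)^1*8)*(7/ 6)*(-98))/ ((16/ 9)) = 9261/ 2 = 4630.50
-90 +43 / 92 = -8237 / 92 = -89.53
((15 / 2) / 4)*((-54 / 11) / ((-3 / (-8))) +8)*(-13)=1365 / 11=124.09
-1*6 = -6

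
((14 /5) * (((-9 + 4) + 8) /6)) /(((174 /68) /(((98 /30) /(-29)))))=-11662 /189225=-0.06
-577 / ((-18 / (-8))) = -2308 / 9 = -256.44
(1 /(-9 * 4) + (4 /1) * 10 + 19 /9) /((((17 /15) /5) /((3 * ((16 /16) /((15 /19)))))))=47975 /68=705.51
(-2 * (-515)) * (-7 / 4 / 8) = -3605 / 16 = -225.31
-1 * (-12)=12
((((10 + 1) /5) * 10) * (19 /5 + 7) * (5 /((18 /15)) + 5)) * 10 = 21780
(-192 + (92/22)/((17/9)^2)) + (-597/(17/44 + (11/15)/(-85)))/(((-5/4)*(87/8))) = -74.56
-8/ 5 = -1.60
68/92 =17/23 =0.74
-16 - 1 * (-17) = 1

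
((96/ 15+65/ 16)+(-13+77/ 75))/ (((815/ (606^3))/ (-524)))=4404592411254/ 20375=216176314.66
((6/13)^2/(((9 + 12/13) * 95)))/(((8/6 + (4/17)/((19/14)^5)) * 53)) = 19939113/6474559405925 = 0.00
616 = 616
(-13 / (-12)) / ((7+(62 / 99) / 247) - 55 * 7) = -105963 / 36972688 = -0.00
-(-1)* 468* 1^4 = 468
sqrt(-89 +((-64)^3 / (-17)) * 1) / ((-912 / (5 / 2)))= -35 * sqrt(10047) / 10336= -0.34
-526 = -526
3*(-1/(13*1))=-3/13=-0.23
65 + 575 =640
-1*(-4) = 4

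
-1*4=-4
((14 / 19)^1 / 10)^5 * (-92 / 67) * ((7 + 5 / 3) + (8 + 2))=-86589664 / 1555299684375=-0.00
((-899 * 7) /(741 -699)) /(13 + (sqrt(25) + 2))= -899 /120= -7.49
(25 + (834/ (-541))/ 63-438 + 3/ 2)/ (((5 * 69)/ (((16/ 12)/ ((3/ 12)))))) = -74805272/ 11758635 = -6.36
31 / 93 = 1 / 3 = 0.33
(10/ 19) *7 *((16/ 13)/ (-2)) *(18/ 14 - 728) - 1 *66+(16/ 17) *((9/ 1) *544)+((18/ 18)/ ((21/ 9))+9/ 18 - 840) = 18502167/ 3458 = 5350.54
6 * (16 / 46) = 48 / 23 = 2.09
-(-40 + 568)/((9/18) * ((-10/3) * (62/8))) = 6336/155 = 40.88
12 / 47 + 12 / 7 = 648 / 329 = 1.97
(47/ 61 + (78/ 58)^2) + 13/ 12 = 2254609/ 615612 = 3.66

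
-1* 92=-92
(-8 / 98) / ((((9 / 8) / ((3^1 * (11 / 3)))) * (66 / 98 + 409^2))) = -176 / 36885609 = -0.00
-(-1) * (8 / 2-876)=-872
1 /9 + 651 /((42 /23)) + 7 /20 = 64253 /180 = 356.96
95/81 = 1.17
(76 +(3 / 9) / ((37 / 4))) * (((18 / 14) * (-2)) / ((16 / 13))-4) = -359755 / 777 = -463.01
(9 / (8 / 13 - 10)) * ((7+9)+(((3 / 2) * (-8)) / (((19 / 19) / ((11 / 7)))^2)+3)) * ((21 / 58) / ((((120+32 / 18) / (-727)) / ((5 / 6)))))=-18.37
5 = 5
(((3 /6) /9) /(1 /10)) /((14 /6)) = 5 /21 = 0.24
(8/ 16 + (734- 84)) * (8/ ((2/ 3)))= 7806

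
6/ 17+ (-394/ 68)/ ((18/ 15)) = -913/ 204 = -4.48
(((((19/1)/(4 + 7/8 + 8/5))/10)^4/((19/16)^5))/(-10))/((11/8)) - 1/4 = -4706649253541/18809417144980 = -0.25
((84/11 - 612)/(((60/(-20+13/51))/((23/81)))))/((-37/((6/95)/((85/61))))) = -82389772/1190932875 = -0.07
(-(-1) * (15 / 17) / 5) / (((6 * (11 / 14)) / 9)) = 63 / 187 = 0.34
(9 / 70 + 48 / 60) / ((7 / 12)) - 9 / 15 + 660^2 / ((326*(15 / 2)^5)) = 28253899 / 26956125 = 1.05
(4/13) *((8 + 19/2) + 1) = 74/13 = 5.69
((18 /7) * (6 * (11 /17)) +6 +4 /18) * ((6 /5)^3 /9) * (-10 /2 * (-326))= 5071.65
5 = 5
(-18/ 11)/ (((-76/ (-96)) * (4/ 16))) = -1728/ 209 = -8.27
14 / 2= 7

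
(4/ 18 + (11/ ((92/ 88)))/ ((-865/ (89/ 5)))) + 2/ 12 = 308641/ 1790550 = 0.17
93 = 93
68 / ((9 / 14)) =952 / 9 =105.78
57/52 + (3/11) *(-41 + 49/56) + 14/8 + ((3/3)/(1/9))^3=824713/1144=720.90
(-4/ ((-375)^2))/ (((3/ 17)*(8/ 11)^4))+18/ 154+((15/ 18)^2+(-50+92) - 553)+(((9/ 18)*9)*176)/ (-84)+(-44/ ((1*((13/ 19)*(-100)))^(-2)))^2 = 183930278681857922481042851/ 4334997744000000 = 42429152111.19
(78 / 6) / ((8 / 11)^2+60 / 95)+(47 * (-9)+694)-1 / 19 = 14302717 / 50692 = 282.15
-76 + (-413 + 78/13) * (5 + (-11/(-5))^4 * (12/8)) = -20515411/1250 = -16412.33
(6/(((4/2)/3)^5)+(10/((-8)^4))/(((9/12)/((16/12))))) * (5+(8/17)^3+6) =954585205/1886592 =505.98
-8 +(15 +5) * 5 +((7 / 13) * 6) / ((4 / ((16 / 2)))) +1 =1293 / 13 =99.46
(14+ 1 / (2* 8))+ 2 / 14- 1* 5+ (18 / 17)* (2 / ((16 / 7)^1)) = 19291 / 1904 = 10.13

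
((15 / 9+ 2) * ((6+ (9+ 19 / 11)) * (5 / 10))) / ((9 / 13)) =1196 / 27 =44.30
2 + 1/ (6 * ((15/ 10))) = 19/ 9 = 2.11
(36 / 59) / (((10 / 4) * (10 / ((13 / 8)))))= 0.04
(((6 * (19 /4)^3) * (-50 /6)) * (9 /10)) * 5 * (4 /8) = -1543275 /128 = -12056.84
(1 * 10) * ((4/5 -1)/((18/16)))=-16/9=-1.78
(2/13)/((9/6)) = 4/39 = 0.10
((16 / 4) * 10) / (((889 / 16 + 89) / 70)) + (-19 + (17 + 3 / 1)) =47113 / 2313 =20.37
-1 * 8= -8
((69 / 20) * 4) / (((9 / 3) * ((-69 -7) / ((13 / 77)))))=-299 / 29260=-0.01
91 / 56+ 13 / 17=325 / 136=2.39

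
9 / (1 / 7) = 63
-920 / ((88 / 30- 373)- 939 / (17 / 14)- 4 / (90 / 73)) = 703800 / 877153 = 0.80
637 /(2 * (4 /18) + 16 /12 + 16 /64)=22932 /73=314.14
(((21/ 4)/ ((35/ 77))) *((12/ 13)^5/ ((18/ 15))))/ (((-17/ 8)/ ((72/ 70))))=-98537472/ 31559905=-3.12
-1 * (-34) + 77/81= 2831/81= 34.95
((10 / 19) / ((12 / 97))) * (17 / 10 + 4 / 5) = 2425 / 228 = 10.64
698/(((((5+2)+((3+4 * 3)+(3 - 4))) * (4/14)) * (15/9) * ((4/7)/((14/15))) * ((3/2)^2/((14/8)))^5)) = 32.45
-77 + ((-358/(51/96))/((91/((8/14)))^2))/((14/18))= -3719711011/48286511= -77.03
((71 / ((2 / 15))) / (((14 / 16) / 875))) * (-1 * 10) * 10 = -53250000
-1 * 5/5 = -1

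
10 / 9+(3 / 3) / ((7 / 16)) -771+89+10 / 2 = -673.60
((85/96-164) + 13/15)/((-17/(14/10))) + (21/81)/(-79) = 387508583/29008800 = 13.36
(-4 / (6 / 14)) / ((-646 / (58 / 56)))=29 / 1938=0.01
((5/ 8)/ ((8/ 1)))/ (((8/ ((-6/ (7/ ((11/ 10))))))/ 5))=-165/ 3584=-0.05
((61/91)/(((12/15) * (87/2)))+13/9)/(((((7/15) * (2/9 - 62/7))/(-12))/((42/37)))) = 9386415/1897064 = 4.95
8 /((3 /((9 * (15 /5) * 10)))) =720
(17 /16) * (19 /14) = 323 /224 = 1.44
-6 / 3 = -2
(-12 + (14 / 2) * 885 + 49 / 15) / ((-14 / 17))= -788749 / 105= -7511.90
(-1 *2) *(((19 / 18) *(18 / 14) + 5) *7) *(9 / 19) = -801 / 19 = -42.16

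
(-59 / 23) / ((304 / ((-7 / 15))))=413 / 104880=0.00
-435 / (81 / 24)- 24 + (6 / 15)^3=-171928 / 1125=-152.82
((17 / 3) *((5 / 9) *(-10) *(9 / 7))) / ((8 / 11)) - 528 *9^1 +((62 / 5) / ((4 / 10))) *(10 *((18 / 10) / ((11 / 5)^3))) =-531656033 / 111804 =-4755.25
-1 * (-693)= 693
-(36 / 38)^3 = -0.85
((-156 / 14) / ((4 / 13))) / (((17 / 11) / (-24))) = 66924 / 119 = 562.39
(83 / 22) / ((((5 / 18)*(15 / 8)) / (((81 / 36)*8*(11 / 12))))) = 119.52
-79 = -79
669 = 669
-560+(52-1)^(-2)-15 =-1495574/2601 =-575.00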